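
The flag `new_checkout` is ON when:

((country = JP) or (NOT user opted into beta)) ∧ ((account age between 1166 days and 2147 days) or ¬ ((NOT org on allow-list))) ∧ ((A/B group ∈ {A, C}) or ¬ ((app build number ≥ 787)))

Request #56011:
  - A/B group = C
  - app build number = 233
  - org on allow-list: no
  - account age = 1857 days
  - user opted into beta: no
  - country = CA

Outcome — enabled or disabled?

Enabled

Atomic conditions:
  country = JP: CA == JP is false
  NOT user opted into beta: no → true
  account age between 1166 days and 2147 days: 1857 in [1166, 2147] is true
  NOT org on allow-list: no → true
  A/B group ∈ {A, C}: C is in the set → true
  app build number ≥ 787: 233 ≥ 787 is false
Combine:
[1] false OR true = true
[2.2] NOT true = false
[2] true OR false = true
[3.2] NOT false = true
[3] true OR true = true
[root] true AND true AND true = true
Overall: true → enabled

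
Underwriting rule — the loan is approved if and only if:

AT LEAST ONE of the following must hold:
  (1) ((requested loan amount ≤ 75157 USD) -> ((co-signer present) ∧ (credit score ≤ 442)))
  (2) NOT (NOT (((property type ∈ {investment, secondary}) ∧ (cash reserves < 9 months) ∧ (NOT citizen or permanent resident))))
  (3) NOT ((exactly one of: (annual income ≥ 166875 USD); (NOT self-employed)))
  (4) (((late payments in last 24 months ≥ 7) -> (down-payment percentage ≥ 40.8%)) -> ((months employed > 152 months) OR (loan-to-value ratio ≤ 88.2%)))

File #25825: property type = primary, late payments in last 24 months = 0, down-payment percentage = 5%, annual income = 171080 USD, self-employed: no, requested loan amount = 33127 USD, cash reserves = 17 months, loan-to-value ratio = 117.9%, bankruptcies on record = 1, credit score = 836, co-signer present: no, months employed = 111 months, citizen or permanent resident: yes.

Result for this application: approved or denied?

Atomic conditions:
  requested loan amount ≤ 75157 USD: 33127 ≤ 75157 is true
  co-signer present: no → false
  credit score ≤ 442: 836 ≤ 442 is false
  property type ∈ {investment, secondary}: primary is not in the set → false
  cash reserves < 9 months: 17 < 9 is false
  NOT citizen or permanent resident: yes → false
  annual income ≥ 166875 USD: 171080 ≥ 166875 is true
  NOT self-employed: no → true
  late payments in last 24 months ≥ 7: 0 ≥ 7 is false
  down-payment percentage ≥ 40.8%: 5 ≥ 40.8 is false
  months employed > 152 months: 111 > 152 is false
  loan-to-value ratio ≤ 88.2%: 117.9 ≤ 88.2 is false
Combine:
[1.2] false AND false = false
[1] true → false = false
[2.1.1] false AND false AND false = false
[2.1] NOT false = true
[2] NOT true = false
[3.1] exactly-one(true, true) = false
[3] NOT false = true
[4.1] false → false (antecedent false ⇒ implication holds) = true
[4.2] false OR false = false
[4] true → false = false
[root] false OR false OR true OR false = true
Overall: true → approved

Approved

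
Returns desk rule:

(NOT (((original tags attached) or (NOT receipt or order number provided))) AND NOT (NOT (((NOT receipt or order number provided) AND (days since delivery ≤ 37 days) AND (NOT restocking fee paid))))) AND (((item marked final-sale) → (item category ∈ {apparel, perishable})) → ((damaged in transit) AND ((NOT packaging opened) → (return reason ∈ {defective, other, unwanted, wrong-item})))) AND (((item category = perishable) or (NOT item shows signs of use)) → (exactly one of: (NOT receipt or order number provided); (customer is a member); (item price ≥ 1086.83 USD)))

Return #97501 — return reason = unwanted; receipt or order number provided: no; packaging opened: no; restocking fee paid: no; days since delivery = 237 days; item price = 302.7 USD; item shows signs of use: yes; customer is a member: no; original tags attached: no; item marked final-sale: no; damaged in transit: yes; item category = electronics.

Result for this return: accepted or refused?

Atomic conditions:
  original tags attached: no → false
  NOT receipt or order number provided: no → true
  days since delivery ≤ 37 days: 237 ≤ 37 is false
  NOT restocking fee paid: no → true
  item marked final-sale: no → false
  item category ∈ {apparel, perishable}: electronics is not in the set → false
  damaged in transit: yes → true
  NOT packaging opened: no → true
  return reason ∈ {defective, other, unwanted, wrong-item}: unwanted is in the set → true
  item category = perishable: electronics == perishable is false
  NOT item shows signs of use: yes → false
  customer is a member: no → false
  item price ≥ 1086.83 USD: 302.7 ≥ 1086.83 is false
Combine:
[1.1.1] false OR true = true
[1.1] NOT true = false
[1.2.1.1] true AND false AND true = false
[1.2.1] NOT false = true
[1.2] NOT true = false
[1] false AND false = false
[2.1] false → false (antecedent false ⇒ implication holds) = true
[2.2.2] true → true = true
[2.2] true AND true = true
[2] true → true = true
[3.1] false OR false = false
[3.2] exactly-one(true, false, false) = true
[3] false → true (antecedent false ⇒ implication holds) = true
[root] false AND true AND true = false
Overall: false → refused

Refused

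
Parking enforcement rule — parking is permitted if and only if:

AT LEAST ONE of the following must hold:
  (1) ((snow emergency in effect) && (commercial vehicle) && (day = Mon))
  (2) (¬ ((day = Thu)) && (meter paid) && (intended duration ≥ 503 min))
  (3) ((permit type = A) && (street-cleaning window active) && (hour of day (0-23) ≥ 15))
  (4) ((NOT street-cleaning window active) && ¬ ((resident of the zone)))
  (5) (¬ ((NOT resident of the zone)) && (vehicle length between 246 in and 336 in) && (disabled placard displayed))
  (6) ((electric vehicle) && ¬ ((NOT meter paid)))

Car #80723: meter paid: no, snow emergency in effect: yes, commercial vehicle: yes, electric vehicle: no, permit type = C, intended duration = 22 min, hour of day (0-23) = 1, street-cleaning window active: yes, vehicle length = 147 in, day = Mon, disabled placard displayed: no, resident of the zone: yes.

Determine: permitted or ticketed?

Permitted

Atomic conditions:
  snow emergency in effect: yes → true
  commercial vehicle: yes → true
  day = Mon: Mon == Mon is true
  day = Thu: Mon == Thu is false
  meter paid: no → false
  intended duration ≥ 503 min: 22 ≥ 503 is false
  permit type = A: C == A is false
  street-cleaning window active: yes → true
  hour of day (0-23) ≥ 15: 1 ≥ 15 is false
  NOT street-cleaning window active: yes → false
  resident of the zone: yes → true
  NOT resident of the zone: yes → false
  vehicle length between 246 in and 336 in: 147 in [246, 336] is false
  disabled placard displayed: no → false
  electric vehicle: no → false
  NOT meter paid: no → true
Combine:
[1] true AND true AND true = true
[2.1] NOT false = true
[2] true AND false AND false = false
[3] false AND true AND false = false
[4.2] NOT true = false
[4] false AND false = false
[5.1] NOT false = true
[5] true AND false AND false = false
[6.2] NOT true = false
[6] false AND false = false
[root] true OR false OR false OR false OR false OR false = true
Overall: true → permitted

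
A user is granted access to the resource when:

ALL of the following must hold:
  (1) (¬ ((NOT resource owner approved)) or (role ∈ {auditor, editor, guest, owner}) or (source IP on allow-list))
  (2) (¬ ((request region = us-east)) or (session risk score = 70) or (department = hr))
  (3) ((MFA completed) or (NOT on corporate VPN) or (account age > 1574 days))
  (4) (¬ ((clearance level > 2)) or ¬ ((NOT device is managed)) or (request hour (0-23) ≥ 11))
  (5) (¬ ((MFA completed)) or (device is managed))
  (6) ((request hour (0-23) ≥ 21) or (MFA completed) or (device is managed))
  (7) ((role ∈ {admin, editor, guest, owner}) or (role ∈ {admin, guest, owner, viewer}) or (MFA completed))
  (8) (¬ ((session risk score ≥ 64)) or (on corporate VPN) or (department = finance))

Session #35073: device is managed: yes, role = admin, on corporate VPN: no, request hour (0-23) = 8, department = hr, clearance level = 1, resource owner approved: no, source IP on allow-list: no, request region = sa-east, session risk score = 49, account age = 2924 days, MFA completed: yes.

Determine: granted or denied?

Denied

Atomic conditions:
  NOT resource owner approved: no → true
  role ∈ {auditor, editor, guest, owner}: admin is not in the set → false
  source IP on allow-list: no → false
  request region = us-east: sa-east == us-east is false
  session risk score = 70: 49 == 70 is false
  department = hr: hr == hr is true
  MFA completed: yes → true
  NOT on corporate VPN: no → true
  account age > 1574 days: 2924 > 1574 is true
  clearance level > 2: 1 > 2 is false
  NOT device is managed: yes → false
  request hour (0-23) ≥ 11: 8 ≥ 11 is false
  device is managed: yes → true
  request hour (0-23) ≥ 21: 8 ≥ 21 is false
  role ∈ {admin, editor, guest, owner}: admin is in the set → true
  role ∈ {admin, guest, owner, viewer}: admin is in the set → true
  session risk score ≥ 64: 49 ≥ 64 is false
  on corporate VPN: no → false
  department = finance: hr == finance is false
Combine:
[1.1] NOT true = false
[1] false OR false OR false = false
[2.1] NOT false = true
[2] true OR false OR true = true
[3] true OR true OR true = true
[4.1] NOT false = true
[4.2] NOT false = true
[4] true OR true OR false = true
[5.1] NOT true = false
[5] false OR true = true
[6] false OR true OR true = true
[7] true OR true OR true = true
[8.1] NOT false = true
[8] true OR false OR false = true
[root] false AND true AND true AND true AND true AND true AND true AND true = false
Overall: false → denied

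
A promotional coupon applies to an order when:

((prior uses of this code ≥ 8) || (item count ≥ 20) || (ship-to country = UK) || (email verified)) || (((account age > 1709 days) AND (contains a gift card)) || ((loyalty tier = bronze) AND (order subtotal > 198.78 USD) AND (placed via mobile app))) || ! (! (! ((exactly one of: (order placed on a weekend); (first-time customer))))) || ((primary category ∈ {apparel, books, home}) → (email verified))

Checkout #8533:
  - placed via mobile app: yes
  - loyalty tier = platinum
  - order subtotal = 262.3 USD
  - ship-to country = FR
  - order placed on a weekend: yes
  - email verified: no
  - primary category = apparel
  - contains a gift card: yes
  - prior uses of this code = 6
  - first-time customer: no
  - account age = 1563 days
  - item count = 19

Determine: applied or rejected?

Rejected

Atomic conditions:
  prior uses of this code ≥ 8: 6 ≥ 8 is false
  item count ≥ 20: 19 ≥ 20 is false
  ship-to country = UK: FR == UK is false
  email verified: no → false
  account age > 1709 days: 1563 > 1709 is false
  contains a gift card: yes → true
  loyalty tier = bronze: platinum == bronze is false
  order subtotal > 198.78 USD: 262.3 > 198.78 is true
  placed via mobile app: yes → true
  order placed on a weekend: yes → true
  first-time customer: no → false
  primary category ∈ {apparel, books, home}: apparel is in the set → true
Combine:
[1] false OR false OR false OR false = false
[2.1] false AND true = false
[2.2] false AND true AND true = false
[2] false OR false = false
[3.1.1.1] exactly-one(true, false) = true
[3.1.1] NOT true = false
[3.1] NOT false = true
[3] NOT true = false
[4] true → false = false
[root] false OR false OR false OR false = false
Overall: false → rejected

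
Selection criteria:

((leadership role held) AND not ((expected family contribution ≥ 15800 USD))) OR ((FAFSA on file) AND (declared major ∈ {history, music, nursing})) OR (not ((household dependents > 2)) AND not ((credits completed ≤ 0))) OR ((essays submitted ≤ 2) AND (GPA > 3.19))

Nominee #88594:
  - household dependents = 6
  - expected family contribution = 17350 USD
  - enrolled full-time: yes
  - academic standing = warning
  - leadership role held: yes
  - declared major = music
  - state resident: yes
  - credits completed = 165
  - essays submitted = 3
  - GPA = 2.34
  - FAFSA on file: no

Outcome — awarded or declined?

Declined

Atomic conditions:
  leadership role held: yes → true
  expected family contribution ≥ 15800 USD: 17350 ≥ 15800 is true
  FAFSA on file: no → false
  declared major ∈ {history, music, nursing}: music is in the set → true
  household dependents > 2: 6 > 2 is true
  credits completed ≤ 0: 165 ≤ 0 is false
  essays submitted ≤ 2: 3 ≤ 2 is false
  GPA > 3.19: 2.34 > 3.19 is false
Combine:
[1.2] NOT true = false
[1] true AND false = false
[2] false AND true = false
[3.1] NOT true = false
[3.2] NOT false = true
[3] false AND true = false
[4] false AND false = false
[root] false OR false OR false OR false = false
Overall: false → declined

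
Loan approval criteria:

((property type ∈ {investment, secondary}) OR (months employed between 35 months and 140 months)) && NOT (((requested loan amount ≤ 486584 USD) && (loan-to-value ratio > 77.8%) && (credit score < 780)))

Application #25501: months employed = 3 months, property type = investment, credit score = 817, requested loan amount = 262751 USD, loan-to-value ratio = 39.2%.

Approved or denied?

Approved

Atomic conditions:
  property type ∈ {investment, secondary}: investment is in the set → true
  months employed between 35 months and 140 months: 3 in [35, 140] is false
  requested loan amount ≤ 486584 USD: 262751 ≤ 486584 is true
  loan-to-value ratio > 77.8%: 39.2 > 77.8 is false
  credit score < 780: 817 < 780 is false
Combine:
[1] true OR false = true
[2.1] true AND false AND false = false
[2] NOT false = true
[root] true AND true = true
Overall: true → approved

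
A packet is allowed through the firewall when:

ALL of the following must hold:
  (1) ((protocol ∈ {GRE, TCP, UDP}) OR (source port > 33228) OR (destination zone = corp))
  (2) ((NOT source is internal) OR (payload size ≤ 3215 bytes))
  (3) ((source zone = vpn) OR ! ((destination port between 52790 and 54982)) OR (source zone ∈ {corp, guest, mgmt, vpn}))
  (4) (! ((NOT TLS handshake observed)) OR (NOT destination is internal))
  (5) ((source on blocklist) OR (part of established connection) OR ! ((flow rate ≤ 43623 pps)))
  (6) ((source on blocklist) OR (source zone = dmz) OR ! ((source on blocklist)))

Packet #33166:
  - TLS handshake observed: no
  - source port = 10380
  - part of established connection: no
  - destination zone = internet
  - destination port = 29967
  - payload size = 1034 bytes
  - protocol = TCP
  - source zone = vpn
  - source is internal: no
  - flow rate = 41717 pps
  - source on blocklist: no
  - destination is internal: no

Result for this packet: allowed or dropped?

Dropped

Atomic conditions:
  protocol ∈ {GRE, TCP, UDP}: TCP is in the set → true
  source port > 33228: 10380 > 33228 is false
  destination zone = corp: internet == corp is false
  NOT source is internal: no → true
  payload size ≤ 3215 bytes: 1034 ≤ 3215 is true
  source zone = vpn: vpn == vpn is true
  destination port between 52790 and 54982: 29967 in [52790, 54982] is false
  source zone ∈ {corp, guest, mgmt, vpn}: vpn is in the set → true
  NOT TLS handshake observed: no → true
  NOT destination is internal: no → true
  source on blocklist: no → false
  part of established connection: no → false
  flow rate ≤ 43623 pps: 41717 ≤ 43623 is true
  source zone = dmz: vpn == dmz is false
Combine:
[1] true OR false OR false = true
[2] true OR true = true
[3.2] NOT false = true
[3] true OR true OR true = true
[4.1] NOT true = false
[4] false OR true = true
[5.3] NOT true = false
[5] false OR false OR false = false
[6.3] NOT false = true
[6] false OR false OR true = true
[root] true AND true AND true AND true AND false AND true = false
Overall: false → dropped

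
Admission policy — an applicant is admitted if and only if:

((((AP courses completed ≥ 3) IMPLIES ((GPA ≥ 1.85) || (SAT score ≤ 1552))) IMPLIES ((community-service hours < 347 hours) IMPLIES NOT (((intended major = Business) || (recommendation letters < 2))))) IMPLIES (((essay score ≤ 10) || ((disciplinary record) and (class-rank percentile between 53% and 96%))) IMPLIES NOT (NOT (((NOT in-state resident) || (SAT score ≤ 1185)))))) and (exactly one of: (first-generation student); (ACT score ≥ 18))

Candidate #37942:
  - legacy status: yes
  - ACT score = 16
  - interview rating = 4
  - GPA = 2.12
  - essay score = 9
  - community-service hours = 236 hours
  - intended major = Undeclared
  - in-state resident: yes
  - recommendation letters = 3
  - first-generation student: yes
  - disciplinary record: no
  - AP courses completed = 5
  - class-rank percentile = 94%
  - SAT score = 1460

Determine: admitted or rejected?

Rejected

Atomic conditions:
  AP courses completed ≥ 3: 5 ≥ 3 is true
  GPA ≥ 1.85: 2.12 ≥ 1.85 is true
  SAT score ≤ 1552: 1460 ≤ 1552 is true
  community-service hours < 347 hours: 236 < 347 is true
  intended major = Business: Undeclared == Business is false
  recommendation letters < 2: 3 < 2 is false
  essay score ≤ 10: 9 ≤ 10 is true
  disciplinary record: no → false
  class-rank percentile between 53% and 96%: 94 in [53, 96] is true
  NOT in-state resident: yes → false
  SAT score ≤ 1185: 1460 ≤ 1185 is false
  first-generation student: yes → true
  ACT score ≥ 18: 16 ≥ 18 is false
Combine:
[1.1.1.2] true OR true = true
[1.1.1] true → true = true
[1.1.2.2.1] false OR false = false
[1.1.2.2] NOT false = true
[1.1.2] true → true = true
[1.1] true → true = true
[1.2.1.2] false AND true = false
[1.2.1] true OR false = true
[1.2.2.1.1] false OR false = false
[1.2.2.1] NOT false = true
[1.2.2] NOT true = false
[1.2] true → false = false
[1] true → false = false
[2] exactly-one(true, false) = true
[root] false AND true = false
Overall: false → rejected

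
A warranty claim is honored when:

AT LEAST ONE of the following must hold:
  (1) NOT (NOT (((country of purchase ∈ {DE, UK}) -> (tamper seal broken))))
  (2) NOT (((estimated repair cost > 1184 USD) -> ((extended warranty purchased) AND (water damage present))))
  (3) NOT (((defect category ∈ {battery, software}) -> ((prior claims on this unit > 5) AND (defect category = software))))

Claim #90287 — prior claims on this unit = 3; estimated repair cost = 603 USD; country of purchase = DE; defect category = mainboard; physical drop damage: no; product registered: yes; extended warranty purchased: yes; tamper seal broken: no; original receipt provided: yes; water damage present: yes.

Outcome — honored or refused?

Atomic conditions:
  country of purchase ∈ {DE, UK}: DE is in the set → true
  tamper seal broken: no → false
  estimated repair cost > 1184 USD: 603 > 1184 is false
  extended warranty purchased: yes → true
  water damage present: yes → true
  defect category ∈ {battery, software}: mainboard is not in the set → false
  prior claims on this unit > 5: 3 > 5 is false
  defect category = software: mainboard == software is false
Combine:
[1.1.1] true → false = false
[1.1] NOT false = true
[1] NOT true = false
[2.1.2] true AND true = true
[2.1] false → true (antecedent false ⇒ implication holds) = true
[2] NOT true = false
[3.1.2] false AND false = false
[3.1] false → false (antecedent false ⇒ implication holds) = true
[3] NOT true = false
[root] false OR false OR false = false
Overall: false → refused

Refused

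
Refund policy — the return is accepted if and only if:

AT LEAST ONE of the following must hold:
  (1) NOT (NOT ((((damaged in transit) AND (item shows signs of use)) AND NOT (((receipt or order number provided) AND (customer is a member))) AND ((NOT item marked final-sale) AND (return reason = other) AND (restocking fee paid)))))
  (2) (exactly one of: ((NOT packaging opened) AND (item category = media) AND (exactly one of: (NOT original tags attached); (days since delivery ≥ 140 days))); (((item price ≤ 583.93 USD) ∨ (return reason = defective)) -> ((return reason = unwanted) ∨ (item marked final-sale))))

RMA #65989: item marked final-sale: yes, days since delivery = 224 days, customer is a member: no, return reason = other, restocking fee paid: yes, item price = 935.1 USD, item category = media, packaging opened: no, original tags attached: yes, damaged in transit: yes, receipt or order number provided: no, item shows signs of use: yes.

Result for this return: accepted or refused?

Refused

Atomic conditions:
  damaged in transit: yes → true
  item shows signs of use: yes → true
  receipt or order number provided: no → false
  customer is a member: no → false
  NOT item marked final-sale: yes → false
  return reason = other: other == other is true
  restocking fee paid: yes → true
  NOT packaging opened: no → true
  item category = media: media == media is true
  NOT original tags attached: yes → false
  days since delivery ≥ 140 days: 224 ≥ 140 is true
  item price ≤ 583.93 USD: 935.1 ≤ 583.93 is false
  return reason = defective: other == defective is false
  return reason = unwanted: other == unwanted is false
  item marked final-sale: yes → true
Combine:
[1.1.1.1] true AND true = true
[1.1.1.2.1] false AND false = false
[1.1.1.2] NOT false = true
[1.1.1.3] false AND true AND true = false
[1.1.1] true AND true AND false = false
[1.1] NOT false = true
[1] NOT true = false
[2.1.3] exactly-one(false, true) = true
[2.1] true AND true AND true = true
[2.2.1] false OR false = false
[2.2.2] false OR true = true
[2.2] false → true (antecedent false ⇒ implication holds) = true
[2] exactly-one(true, true) = false
[root] false OR false = false
Overall: false → refused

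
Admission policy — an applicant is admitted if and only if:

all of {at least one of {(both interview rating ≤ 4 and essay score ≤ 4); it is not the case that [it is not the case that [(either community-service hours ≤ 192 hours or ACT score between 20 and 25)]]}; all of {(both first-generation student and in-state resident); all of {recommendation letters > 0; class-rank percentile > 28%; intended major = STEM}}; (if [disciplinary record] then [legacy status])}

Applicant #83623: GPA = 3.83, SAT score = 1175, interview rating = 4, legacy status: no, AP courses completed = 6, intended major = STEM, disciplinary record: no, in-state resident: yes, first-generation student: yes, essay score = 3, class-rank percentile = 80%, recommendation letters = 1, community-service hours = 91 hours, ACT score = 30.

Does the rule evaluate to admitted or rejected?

Atomic conditions:
  interview rating ≤ 4: 4 ≤ 4 is true
  essay score ≤ 4: 3 ≤ 4 is true
  community-service hours ≤ 192 hours: 91 ≤ 192 is true
  ACT score between 20 and 25: 30 in [20, 25] is false
  first-generation student: yes → true
  in-state resident: yes → true
  recommendation letters > 0: 1 > 0 is true
  class-rank percentile > 28%: 80 > 28 is true
  intended major = STEM: STEM == STEM is true
  disciplinary record: no → false
  legacy status: no → false
Combine:
[1.1] true AND true = true
[1.2.1.1] true OR false = true
[1.2.1] NOT true = false
[1.2] NOT false = true
[1] true OR true = true
[2.1] true AND true = true
[2.2] true AND true AND true = true
[2] true AND true = true
[3] false → false (antecedent false ⇒ implication holds) = true
[root] true AND true AND true = true
Overall: true → admitted

Admitted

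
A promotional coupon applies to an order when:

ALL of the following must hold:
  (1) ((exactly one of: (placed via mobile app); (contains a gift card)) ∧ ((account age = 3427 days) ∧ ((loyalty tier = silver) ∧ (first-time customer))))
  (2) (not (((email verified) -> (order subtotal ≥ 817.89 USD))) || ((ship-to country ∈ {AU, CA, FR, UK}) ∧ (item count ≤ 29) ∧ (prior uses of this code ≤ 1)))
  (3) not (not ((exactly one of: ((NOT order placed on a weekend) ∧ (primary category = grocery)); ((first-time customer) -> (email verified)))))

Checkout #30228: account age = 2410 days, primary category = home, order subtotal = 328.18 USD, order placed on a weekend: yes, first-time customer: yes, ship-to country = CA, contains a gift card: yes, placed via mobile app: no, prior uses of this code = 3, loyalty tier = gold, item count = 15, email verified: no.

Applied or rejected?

Rejected

Atomic conditions:
  placed via mobile app: no → false
  contains a gift card: yes → true
  account age = 3427 days: 2410 == 3427 is false
  loyalty tier = silver: gold == silver is false
  first-time customer: yes → true
  email verified: no → false
  order subtotal ≥ 817.89 USD: 328.18 ≥ 817.89 is false
  ship-to country ∈ {AU, CA, FR, UK}: CA is in the set → true
  item count ≤ 29: 15 ≤ 29 is true
  prior uses of this code ≤ 1: 3 ≤ 1 is false
  NOT order placed on a weekend: yes → false
  primary category = grocery: home == grocery is false
Combine:
[1.1] exactly-one(false, true) = true
[1.2.2] false AND true = false
[1.2] false AND false = false
[1] true AND false = false
[2.1.1] false → false (antecedent false ⇒ implication holds) = true
[2.1] NOT true = false
[2.2] true AND true AND false = false
[2] false OR false = false
[3.1.1.1] false AND false = false
[3.1.1.2] true → false = false
[3.1.1] exactly-one(false, false) = false
[3.1] NOT false = true
[3] NOT true = false
[root] false AND false AND false = false
Overall: false → rejected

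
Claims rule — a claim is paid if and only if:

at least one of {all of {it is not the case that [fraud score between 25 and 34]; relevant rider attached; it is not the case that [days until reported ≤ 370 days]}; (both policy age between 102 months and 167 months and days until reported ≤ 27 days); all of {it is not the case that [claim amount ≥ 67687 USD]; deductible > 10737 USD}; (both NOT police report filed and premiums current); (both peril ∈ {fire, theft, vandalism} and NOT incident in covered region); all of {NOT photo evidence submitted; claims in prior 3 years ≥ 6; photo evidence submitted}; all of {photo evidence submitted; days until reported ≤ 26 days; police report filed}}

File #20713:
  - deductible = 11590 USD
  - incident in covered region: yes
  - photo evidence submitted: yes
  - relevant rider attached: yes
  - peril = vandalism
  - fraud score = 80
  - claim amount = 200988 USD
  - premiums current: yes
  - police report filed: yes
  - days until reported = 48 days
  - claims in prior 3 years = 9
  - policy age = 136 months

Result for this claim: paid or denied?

Atomic conditions:
  fraud score between 25 and 34: 80 in [25, 34] is false
  relevant rider attached: yes → true
  days until reported ≤ 370 days: 48 ≤ 370 is true
  policy age between 102 months and 167 months: 136 in [102, 167] is true
  days until reported ≤ 27 days: 48 ≤ 27 is false
  claim amount ≥ 67687 USD: 200988 ≥ 67687 is true
  deductible > 10737 USD: 11590 > 10737 is true
  NOT police report filed: yes → false
  premiums current: yes → true
  peril ∈ {fire, theft, vandalism}: vandalism is in the set → true
  NOT incident in covered region: yes → false
  NOT photo evidence submitted: yes → false
  claims in prior 3 years ≥ 6: 9 ≥ 6 is true
  photo evidence submitted: yes → true
  days until reported ≤ 26 days: 48 ≤ 26 is false
  police report filed: yes → true
Combine:
[1.1] NOT false = true
[1.3] NOT true = false
[1] true AND true AND false = false
[2] true AND false = false
[3.1] NOT true = false
[3] false AND true = false
[4] false AND true = false
[5] true AND false = false
[6] false AND true AND true = false
[7] true AND false AND true = false
[root] false OR false OR false OR false OR false OR false OR false = false
Overall: false → denied

Denied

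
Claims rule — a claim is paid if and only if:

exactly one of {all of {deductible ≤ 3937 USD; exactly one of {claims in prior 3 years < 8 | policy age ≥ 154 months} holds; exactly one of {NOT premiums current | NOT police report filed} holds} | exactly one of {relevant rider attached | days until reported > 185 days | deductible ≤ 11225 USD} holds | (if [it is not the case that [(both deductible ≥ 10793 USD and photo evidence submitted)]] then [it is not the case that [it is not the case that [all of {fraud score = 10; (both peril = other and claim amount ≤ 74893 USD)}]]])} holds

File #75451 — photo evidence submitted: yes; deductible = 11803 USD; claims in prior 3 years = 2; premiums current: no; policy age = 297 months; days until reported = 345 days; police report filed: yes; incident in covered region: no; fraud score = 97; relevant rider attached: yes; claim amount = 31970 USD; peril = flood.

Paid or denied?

Paid

Atomic conditions:
  deductible ≤ 3937 USD: 11803 ≤ 3937 is false
  claims in prior 3 years < 8: 2 < 8 is true
  policy age ≥ 154 months: 297 ≥ 154 is true
  NOT premiums current: no → true
  NOT police report filed: yes → false
  relevant rider attached: yes → true
  days until reported > 185 days: 345 > 185 is true
  deductible ≤ 11225 USD: 11803 ≤ 11225 is false
  deductible ≥ 10793 USD: 11803 ≥ 10793 is true
  photo evidence submitted: yes → true
  fraud score = 10: 97 == 10 is false
  peril = other: flood == other is false
  claim amount ≤ 74893 USD: 31970 ≤ 74893 is true
Combine:
[1.2] exactly-one(true, true) = false
[1.3] exactly-one(true, false) = true
[1] false AND false AND true = false
[2] exactly-one(true, true, false) = false
[3.1.1] true AND true = true
[3.1] NOT true = false
[3.2.1.1.2] false AND true = false
[3.2.1.1] false AND false = false
[3.2.1] NOT false = true
[3.2] NOT true = false
[3] false → false (antecedent false ⇒ implication holds) = true
[root] exactly-one(false, false, true) = true
Overall: true → paid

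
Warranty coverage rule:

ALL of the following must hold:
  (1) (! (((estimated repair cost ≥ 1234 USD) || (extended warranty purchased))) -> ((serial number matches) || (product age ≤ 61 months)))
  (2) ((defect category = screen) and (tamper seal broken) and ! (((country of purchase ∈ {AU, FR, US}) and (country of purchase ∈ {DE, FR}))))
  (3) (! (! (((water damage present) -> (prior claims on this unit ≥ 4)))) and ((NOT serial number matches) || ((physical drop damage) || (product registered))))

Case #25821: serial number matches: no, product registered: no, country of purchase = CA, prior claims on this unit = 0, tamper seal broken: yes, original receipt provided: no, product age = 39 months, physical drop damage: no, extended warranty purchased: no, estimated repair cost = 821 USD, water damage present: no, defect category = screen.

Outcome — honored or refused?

Honored

Atomic conditions:
  estimated repair cost ≥ 1234 USD: 821 ≥ 1234 is false
  extended warranty purchased: no → false
  serial number matches: no → false
  product age ≤ 61 months: 39 ≤ 61 is true
  defect category = screen: screen == screen is true
  tamper seal broken: yes → true
  country of purchase ∈ {AU, FR, US}: CA is not in the set → false
  country of purchase ∈ {DE, FR}: CA is not in the set → false
  water damage present: no → false
  prior claims on this unit ≥ 4: 0 ≥ 4 is false
  NOT serial number matches: no → true
  physical drop damage: no → false
  product registered: no → false
Combine:
[1.1.1] false OR false = false
[1.1] NOT false = true
[1.2] false OR true = true
[1] true → true = true
[2.3.1] false AND false = false
[2.3] NOT false = true
[2] true AND true AND true = true
[3.1.1.1] false → false (antecedent false ⇒ implication holds) = true
[3.1.1] NOT true = false
[3.1] NOT false = true
[3.2.2] false OR false = false
[3.2] true OR false = true
[3] true AND true = true
[root] true AND true AND true = true
Overall: true → honored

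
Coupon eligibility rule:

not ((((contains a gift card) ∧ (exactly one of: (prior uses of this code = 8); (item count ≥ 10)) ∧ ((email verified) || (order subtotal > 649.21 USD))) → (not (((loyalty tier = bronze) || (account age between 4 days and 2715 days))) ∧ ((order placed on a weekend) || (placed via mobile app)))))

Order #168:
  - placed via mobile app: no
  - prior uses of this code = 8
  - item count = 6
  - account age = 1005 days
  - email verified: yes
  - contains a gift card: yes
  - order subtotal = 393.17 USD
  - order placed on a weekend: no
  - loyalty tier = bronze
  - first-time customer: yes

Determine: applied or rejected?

Atomic conditions:
  contains a gift card: yes → true
  prior uses of this code = 8: 8 == 8 is true
  item count ≥ 10: 6 ≥ 10 is false
  email verified: yes → true
  order subtotal > 649.21 USD: 393.17 > 649.21 is false
  loyalty tier = bronze: bronze == bronze is true
  account age between 4 days and 2715 days: 1005 in [4, 2715] is true
  order placed on a weekend: no → false
  placed via mobile app: no → false
Combine:
[1.1.2] exactly-one(true, false) = true
[1.1.3] true OR false = true
[1.1] true AND true AND true = true
[1.2.1.1] true OR true = true
[1.2.1] NOT true = false
[1.2.2] false OR false = false
[1.2] false AND false = false
[1] true → false = false
[root] NOT false = true
Overall: true → applied

Applied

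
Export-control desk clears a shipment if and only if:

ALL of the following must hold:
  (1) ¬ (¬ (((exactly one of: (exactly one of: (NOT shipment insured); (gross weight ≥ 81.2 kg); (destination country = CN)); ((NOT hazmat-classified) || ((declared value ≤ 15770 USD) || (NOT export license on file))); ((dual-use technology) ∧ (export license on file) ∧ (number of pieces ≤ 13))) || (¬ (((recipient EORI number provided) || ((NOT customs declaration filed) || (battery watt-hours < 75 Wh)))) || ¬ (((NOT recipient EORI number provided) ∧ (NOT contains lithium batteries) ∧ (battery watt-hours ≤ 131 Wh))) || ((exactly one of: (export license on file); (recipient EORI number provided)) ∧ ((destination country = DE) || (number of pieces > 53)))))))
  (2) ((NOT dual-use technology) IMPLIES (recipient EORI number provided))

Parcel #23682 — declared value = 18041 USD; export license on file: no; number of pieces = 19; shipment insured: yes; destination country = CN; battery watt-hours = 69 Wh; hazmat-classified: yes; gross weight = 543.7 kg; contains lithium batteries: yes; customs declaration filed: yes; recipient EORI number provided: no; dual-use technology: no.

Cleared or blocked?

Atomic conditions:
  NOT shipment insured: yes → false
  gross weight ≥ 81.2 kg: 543.7 ≥ 81.2 is true
  destination country = CN: CN == CN is true
  NOT hazmat-classified: yes → false
  declared value ≤ 15770 USD: 18041 ≤ 15770 is false
  NOT export license on file: no → true
  dual-use technology: no → false
  export license on file: no → false
  number of pieces ≤ 13: 19 ≤ 13 is false
  recipient EORI number provided: no → false
  NOT customs declaration filed: yes → false
  battery watt-hours < 75 Wh: 69 < 75 is true
  NOT recipient EORI number provided: no → true
  NOT contains lithium batteries: yes → false
  battery watt-hours ≤ 131 Wh: 69 ≤ 131 is true
  destination country = DE: CN == DE is false
  number of pieces > 53: 19 > 53 is false
  NOT dual-use technology: no → true
Combine:
[1.1.1.1.1] exactly-one(false, true, true) = false
[1.1.1.1.2.2] false OR true = true
[1.1.1.1.2] false OR true = true
[1.1.1.1.3] false AND false AND false = false
[1.1.1.1] exactly-one(false, true, false) = true
[1.1.1.2.1.1.2] false OR true = true
[1.1.1.2.1.1] false OR true = true
[1.1.1.2.1] NOT true = false
[1.1.1.2.2.1] true AND false AND true = false
[1.1.1.2.2] NOT false = true
[1.1.1.2.3.1] exactly-one(false, false) = false
[1.1.1.2.3.2] false OR false = false
[1.1.1.2.3] false AND false = false
[1.1.1.2] false OR true OR false = true
[1.1.1] true OR true = true
[1.1] NOT true = false
[1] NOT false = true
[2] true → false = false
[root] true AND false = false
Overall: false → blocked

Blocked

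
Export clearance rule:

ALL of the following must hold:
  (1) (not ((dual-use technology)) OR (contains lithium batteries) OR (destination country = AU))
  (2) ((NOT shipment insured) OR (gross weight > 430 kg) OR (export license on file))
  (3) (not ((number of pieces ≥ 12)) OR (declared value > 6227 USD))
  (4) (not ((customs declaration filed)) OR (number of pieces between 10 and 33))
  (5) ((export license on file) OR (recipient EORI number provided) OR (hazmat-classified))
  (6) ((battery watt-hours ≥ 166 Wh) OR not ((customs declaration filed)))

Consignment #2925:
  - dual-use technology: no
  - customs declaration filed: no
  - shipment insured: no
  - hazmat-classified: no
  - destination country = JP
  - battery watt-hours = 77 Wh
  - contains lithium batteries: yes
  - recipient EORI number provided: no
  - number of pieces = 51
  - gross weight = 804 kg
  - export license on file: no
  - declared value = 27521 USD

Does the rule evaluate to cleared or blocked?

Atomic conditions:
  dual-use technology: no → false
  contains lithium batteries: yes → true
  destination country = AU: JP == AU is false
  NOT shipment insured: no → true
  gross weight > 430 kg: 804 > 430 is true
  export license on file: no → false
  number of pieces ≥ 12: 51 ≥ 12 is true
  declared value > 6227 USD: 27521 > 6227 is true
  customs declaration filed: no → false
  number of pieces between 10 and 33: 51 in [10, 33] is false
  recipient EORI number provided: no → false
  hazmat-classified: no → false
  battery watt-hours ≥ 166 Wh: 77 ≥ 166 is false
Combine:
[1.1] NOT false = true
[1] true OR true OR false = true
[2] true OR true OR false = true
[3.1] NOT true = false
[3] false OR true = true
[4.1] NOT false = true
[4] true OR false = true
[5] false OR false OR false = false
[6.2] NOT false = true
[6] false OR true = true
[root] true AND true AND true AND true AND false AND true = false
Overall: false → blocked

Blocked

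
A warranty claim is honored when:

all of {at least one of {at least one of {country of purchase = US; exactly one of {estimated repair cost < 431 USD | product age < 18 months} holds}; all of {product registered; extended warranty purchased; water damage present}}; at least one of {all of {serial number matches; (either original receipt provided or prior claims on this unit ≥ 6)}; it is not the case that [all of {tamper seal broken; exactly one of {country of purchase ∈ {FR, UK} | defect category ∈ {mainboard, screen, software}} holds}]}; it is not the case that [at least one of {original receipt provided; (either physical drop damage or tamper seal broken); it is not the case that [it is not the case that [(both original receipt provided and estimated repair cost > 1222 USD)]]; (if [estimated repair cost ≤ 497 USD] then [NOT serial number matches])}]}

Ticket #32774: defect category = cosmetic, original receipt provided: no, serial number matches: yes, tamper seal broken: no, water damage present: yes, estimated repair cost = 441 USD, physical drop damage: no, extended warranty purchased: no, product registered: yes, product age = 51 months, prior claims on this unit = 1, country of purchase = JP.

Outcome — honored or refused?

Refused

Atomic conditions:
  country of purchase = US: JP == US is false
  estimated repair cost < 431 USD: 441 < 431 is false
  product age < 18 months: 51 < 18 is false
  product registered: yes → true
  extended warranty purchased: no → false
  water damage present: yes → true
  serial number matches: yes → true
  original receipt provided: no → false
  prior claims on this unit ≥ 6: 1 ≥ 6 is false
  tamper seal broken: no → false
  country of purchase ∈ {FR, UK}: JP is not in the set → false
  defect category ∈ {mainboard, screen, software}: cosmetic is not in the set → false
  physical drop damage: no → false
  estimated repair cost > 1222 USD: 441 > 1222 is false
  estimated repair cost ≤ 497 USD: 441 ≤ 497 is true
  NOT serial number matches: yes → false
Combine:
[1.1.2] exactly-one(false, false) = false
[1.1] false OR false = false
[1.2] true AND false AND true = false
[1] false OR false = false
[2.1.2] false OR false = false
[2.1] true AND false = false
[2.2.1.2] exactly-one(false, false) = false
[2.2.1] false AND false = false
[2.2] NOT false = true
[2] false OR true = true
[3.1.2] false OR false = false
[3.1.3.1.1] false AND false = false
[3.1.3.1] NOT false = true
[3.1.3] NOT true = false
[3.1.4] true → false = false
[3.1] false OR false OR false OR false = false
[3] NOT false = true
[root] false AND true AND true = false
Overall: false → refused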